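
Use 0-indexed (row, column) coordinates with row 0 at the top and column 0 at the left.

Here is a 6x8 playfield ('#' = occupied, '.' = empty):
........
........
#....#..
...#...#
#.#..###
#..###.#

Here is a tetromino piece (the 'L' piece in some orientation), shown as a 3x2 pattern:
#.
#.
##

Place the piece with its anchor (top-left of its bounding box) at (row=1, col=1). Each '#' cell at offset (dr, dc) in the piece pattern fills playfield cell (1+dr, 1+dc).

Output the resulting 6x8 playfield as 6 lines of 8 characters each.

Answer: ........
.#......
##...#..
.###...#
#.#..###
#..###.#

Derivation:
Fill (1+0,1+0) = (1,1)
Fill (1+1,1+0) = (2,1)
Fill (1+2,1+0) = (3,1)
Fill (1+2,1+1) = (3,2)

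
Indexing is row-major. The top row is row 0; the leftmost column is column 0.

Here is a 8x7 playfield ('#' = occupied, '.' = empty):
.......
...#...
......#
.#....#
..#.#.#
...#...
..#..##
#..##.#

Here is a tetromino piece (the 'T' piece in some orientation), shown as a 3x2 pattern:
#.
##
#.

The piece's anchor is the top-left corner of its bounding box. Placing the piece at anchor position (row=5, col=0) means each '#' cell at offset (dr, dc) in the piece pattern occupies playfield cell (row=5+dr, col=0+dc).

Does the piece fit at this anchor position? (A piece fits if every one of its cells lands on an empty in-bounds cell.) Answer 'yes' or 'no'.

Answer: no

Derivation:
Check each piece cell at anchor (5, 0):
  offset (0,0) -> (5,0): empty -> OK
  offset (1,0) -> (6,0): empty -> OK
  offset (1,1) -> (6,1): empty -> OK
  offset (2,0) -> (7,0): occupied ('#') -> FAIL
All cells valid: no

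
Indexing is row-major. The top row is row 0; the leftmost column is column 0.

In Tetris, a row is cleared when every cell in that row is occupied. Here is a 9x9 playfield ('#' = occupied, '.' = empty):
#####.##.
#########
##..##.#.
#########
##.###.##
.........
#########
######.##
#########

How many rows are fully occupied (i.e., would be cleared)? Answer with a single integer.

Check each row:
  row 0: 2 empty cells -> not full
  row 1: 0 empty cells -> FULL (clear)
  row 2: 4 empty cells -> not full
  row 3: 0 empty cells -> FULL (clear)
  row 4: 2 empty cells -> not full
  row 5: 9 empty cells -> not full
  row 6: 0 empty cells -> FULL (clear)
  row 7: 1 empty cell -> not full
  row 8: 0 empty cells -> FULL (clear)
Total rows cleared: 4

Answer: 4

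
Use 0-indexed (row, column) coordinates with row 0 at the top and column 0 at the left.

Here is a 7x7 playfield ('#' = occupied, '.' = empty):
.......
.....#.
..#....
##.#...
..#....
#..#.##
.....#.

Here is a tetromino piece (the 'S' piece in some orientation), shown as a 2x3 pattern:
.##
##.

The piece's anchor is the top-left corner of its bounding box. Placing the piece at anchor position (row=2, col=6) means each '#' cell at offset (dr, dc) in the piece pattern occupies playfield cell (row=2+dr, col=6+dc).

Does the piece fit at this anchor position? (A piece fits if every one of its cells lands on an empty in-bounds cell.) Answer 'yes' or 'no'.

Answer: no

Derivation:
Check each piece cell at anchor (2, 6):
  offset (0,1) -> (2,7): out of bounds -> FAIL
  offset (0,2) -> (2,8): out of bounds -> FAIL
  offset (1,0) -> (3,6): empty -> OK
  offset (1,1) -> (3,7): out of bounds -> FAIL
All cells valid: no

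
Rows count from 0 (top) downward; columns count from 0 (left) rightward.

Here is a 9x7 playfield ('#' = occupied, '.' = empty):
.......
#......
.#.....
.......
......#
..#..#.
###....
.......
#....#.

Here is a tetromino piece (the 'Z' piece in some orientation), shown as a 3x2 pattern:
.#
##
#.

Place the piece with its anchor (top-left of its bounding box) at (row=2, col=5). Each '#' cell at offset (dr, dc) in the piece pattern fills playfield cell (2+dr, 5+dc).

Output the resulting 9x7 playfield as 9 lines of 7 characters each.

Answer: .......
#......
.#....#
.....##
.....##
..#..#.
###....
.......
#....#.

Derivation:
Fill (2+0,5+1) = (2,6)
Fill (2+1,5+0) = (3,5)
Fill (2+1,5+1) = (3,6)
Fill (2+2,5+0) = (4,5)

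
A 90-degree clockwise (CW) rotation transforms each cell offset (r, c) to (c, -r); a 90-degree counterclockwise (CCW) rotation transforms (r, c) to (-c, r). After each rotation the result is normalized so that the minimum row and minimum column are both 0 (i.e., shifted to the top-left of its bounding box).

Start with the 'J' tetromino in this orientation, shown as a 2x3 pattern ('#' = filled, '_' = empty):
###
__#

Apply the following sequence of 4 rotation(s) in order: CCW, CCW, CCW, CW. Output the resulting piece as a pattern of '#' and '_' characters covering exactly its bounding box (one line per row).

Answer: #__
###

Derivation:
Start:
###
__#
After rotation 1 (CCW):
##
#_
#_
After rotation 2 (CCW):
#__
###
After rotation 3 (CCW):
_#
_#
##
After rotation 4 (CW):
#__
###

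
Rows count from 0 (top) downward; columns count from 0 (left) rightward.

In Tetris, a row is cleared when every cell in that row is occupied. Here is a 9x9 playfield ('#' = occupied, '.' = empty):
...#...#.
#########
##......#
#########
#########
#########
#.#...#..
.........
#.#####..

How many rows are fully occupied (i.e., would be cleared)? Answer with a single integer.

Check each row:
  row 0: 7 empty cells -> not full
  row 1: 0 empty cells -> FULL (clear)
  row 2: 6 empty cells -> not full
  row 3: 0 empty cells -> FULL (clear)
  row 4: 0 empty cells -> FULL (clear)
  row 5: 0 empty cells -> FULL (clear)
  row 6: 6 empty cells -> not full
  row 7: 9 empty cells -> not full
  row 8: 3 empty cells -> not full
Total rows cleared: 4

Answer: 4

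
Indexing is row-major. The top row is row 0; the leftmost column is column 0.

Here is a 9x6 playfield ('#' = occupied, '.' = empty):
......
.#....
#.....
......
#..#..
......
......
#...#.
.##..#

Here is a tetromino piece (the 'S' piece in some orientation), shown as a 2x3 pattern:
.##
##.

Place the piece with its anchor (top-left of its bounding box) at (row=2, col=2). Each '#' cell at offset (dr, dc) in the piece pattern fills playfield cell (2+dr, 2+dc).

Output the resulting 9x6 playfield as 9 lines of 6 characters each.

Answer: ......
.#....
#..##.
..##..
#..#..
......
......
#...#.
.##..#

Derivation:
Fill (2+0,2+1) = (2,3)
Fill (2+0,2+2) = (2,4)
Fill (2+1,2+0) = (3,2)
Fill (2+1,2+1) = (3,3)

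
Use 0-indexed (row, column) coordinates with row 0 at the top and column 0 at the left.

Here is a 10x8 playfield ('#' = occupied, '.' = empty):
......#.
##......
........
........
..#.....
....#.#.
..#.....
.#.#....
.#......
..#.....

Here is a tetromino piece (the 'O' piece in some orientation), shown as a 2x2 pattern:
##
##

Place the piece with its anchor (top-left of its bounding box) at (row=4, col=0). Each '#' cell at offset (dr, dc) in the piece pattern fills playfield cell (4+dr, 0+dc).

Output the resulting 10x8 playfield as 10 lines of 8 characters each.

Answer: ......#.
##......
........
........
###.....
##..#.#.
..#.....
.#.#....
.#......
..#.....

Derivation:
Fill (4+0,0+0) = (4,0)
Fill (4+0,0+1) = (4,1)
Fill (4+1,0+0) = (5,0)
Fill (4+1,0+1) = (5,1)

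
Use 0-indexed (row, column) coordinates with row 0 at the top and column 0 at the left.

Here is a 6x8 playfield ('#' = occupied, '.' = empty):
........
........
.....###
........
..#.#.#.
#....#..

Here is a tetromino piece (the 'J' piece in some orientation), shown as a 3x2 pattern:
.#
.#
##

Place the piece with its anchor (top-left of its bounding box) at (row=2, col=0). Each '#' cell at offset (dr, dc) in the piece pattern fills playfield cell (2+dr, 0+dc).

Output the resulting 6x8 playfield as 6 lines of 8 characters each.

Fill (2+0,0+1) = (2,1)
Fill (2+1,0+1) = (3,1)
Fill (2+2,0+0) = (4,0)
Fill (2+2,0+1) = (4,1)

Answer: ........
........
.#...###
.#......
###.#.#.
#....#..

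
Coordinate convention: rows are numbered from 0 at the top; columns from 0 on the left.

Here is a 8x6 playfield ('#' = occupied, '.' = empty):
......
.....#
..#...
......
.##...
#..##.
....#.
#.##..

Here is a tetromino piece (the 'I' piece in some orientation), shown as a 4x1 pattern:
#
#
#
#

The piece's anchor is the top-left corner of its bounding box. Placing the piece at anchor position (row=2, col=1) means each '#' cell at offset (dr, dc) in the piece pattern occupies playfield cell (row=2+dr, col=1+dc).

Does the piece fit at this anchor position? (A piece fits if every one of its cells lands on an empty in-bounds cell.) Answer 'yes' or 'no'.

Check each piece cell at anchor (2, 1):
  offset (0,0) -> (2,1): empty -> OK
  offset (1,0) -> (3,1): empty -> OK
  offset (2,0) -> (4,1): occupied ('#') -> FAIL
  offset (3,0) -> (5,1): empty -> OK
All cells valid: no

Answer: no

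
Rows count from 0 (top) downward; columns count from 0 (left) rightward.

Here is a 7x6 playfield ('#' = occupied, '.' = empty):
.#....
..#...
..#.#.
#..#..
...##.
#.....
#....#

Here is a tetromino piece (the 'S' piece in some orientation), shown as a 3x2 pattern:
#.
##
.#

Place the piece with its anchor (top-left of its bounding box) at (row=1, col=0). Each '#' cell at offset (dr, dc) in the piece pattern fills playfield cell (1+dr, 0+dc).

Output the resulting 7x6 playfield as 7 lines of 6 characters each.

Fill (1+0,0+0) = (1,0)
Fill (1+1,0+0) = (2,0)
Fill (1+1,0+1) = (2,1)
Fill (1+2,0+1) = (3,1)

Answer: .#....
#.#...
###.#.
##.#..
...##.
#.....
#....#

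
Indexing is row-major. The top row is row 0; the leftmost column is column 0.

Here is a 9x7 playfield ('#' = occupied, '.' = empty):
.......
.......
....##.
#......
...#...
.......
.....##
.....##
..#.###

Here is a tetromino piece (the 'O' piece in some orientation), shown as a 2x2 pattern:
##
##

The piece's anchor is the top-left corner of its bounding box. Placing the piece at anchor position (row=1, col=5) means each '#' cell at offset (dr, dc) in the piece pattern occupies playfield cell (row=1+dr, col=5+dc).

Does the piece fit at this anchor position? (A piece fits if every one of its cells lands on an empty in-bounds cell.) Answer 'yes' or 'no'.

Answer: no

Derivation:
Check each piece cell at anchor (1, 5):
  offset (0,0) -> (1,5): empty -> OK
  offset (0,1) -> (1,6): empty -> OK
  offset (1,0) -> (2,5): occupied ('#') -> FAIL
  offset (1,1) -> (2,6): empty -> OK
All cells valid: no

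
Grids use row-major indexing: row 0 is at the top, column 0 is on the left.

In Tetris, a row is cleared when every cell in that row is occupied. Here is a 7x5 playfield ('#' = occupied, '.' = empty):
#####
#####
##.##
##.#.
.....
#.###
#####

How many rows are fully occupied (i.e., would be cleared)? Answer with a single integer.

Answer: 3

Derivation:
Check each row:
  row 0: 0 empty cells -> FULL (clear)
  row 1: 0 empty cells -> FULL (clear)
  row 2: 1 empty cell -> not full
  row 3: 2 empty cells -> not full
  row 4: 5 empty cells -> not full
  row 5: 1 empty cell -> not full
  row 6: 0 empty cells -> FULL (clear)
Total rows cleared: 3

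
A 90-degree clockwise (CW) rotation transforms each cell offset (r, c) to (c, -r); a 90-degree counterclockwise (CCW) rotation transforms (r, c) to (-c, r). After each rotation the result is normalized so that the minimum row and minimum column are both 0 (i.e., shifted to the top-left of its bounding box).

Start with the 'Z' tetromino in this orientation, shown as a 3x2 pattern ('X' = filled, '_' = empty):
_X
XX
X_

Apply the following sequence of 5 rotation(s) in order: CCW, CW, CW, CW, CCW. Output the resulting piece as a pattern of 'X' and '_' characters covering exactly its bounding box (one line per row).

Start:
_X
XX
X_
After rotation 1 (CCW):
XX_
_XX
After rotation 2 (CW):
_X
XX
X_
After rotation 3 (CW):
XX_
_XX
After rotation 4 (CW):
_X
XX
X_
After rotation 5 (CCW):
XX_
_XX

Answer: XX_
_XX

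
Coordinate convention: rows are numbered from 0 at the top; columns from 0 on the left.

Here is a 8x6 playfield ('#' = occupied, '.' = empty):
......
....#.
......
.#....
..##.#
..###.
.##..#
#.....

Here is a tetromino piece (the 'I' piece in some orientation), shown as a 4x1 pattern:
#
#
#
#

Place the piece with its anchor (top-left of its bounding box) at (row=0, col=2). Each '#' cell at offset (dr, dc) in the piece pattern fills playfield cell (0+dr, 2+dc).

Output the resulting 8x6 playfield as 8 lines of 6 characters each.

Answer: ..#...
..#.#.
..#...
.##...
..##.#
..###.
.##..#
#.....

Derivation:
Fill (0+0,2+0) = (0,2)
Fill (0+1,2+0) = (1,2)
Fill (0+2,2+0) = (2,2)
Fill (0+3,2+0) = (3,2)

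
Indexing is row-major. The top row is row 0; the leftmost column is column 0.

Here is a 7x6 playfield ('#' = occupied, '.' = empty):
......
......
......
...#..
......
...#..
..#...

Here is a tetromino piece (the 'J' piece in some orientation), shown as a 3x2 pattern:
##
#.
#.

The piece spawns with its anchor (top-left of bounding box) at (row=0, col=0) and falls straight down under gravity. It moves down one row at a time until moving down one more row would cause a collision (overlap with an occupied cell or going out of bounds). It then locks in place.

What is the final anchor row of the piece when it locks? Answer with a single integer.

Spawn at (row=0, col=0). Try each row:
  row 0: fits
  row 1: fits
  row 2: fits
  row 3: fits
  row 4: fits
  row 5: blocked -> lock at row 4

Answer: 4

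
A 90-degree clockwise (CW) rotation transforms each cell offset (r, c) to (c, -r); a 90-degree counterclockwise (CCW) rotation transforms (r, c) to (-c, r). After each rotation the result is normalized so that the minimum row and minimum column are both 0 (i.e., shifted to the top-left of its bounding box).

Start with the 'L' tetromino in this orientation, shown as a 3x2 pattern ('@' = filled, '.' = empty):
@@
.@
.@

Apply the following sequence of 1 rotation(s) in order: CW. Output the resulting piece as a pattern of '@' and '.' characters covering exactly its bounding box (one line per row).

Start:
@@
.@
.@
After rotation 1 (CW):
..@
@@@

Answer: ..@
@@@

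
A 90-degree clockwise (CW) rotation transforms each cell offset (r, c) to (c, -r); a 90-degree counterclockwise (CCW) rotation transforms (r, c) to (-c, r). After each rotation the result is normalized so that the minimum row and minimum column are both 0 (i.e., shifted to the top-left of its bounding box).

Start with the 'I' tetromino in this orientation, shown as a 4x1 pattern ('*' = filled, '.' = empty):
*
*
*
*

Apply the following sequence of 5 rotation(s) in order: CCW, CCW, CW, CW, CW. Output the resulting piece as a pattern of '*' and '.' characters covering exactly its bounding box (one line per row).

Start:
*
*
*
*
After rotation 1 (CCW):
****
After rotation 2 (CCW):
*
*
*
*
After rotation 3 (CW):
****
After rotation 4 (CW):
*
*
*
*
After rotation 5 (CW):
****

Answer: ****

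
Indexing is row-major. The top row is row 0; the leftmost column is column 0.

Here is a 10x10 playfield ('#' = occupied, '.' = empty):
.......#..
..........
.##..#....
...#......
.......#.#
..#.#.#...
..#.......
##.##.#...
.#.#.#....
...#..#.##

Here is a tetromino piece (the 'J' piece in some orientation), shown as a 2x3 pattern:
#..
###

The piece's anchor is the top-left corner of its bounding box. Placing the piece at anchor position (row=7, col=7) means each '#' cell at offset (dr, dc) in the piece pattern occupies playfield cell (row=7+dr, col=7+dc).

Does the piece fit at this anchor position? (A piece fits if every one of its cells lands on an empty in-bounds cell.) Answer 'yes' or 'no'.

Answer: yes

Derivation:
Check each piece cell at anchor (7, 7):
  offset (0,0) -> (7,7): empty -> OK
  offset (1,0) -> (8,7): empty -> OK
  offset (1,1) -> (8,8): empty -> OK
  offset (1,2) -> (8,9): empty -> OK
All cells valid: yes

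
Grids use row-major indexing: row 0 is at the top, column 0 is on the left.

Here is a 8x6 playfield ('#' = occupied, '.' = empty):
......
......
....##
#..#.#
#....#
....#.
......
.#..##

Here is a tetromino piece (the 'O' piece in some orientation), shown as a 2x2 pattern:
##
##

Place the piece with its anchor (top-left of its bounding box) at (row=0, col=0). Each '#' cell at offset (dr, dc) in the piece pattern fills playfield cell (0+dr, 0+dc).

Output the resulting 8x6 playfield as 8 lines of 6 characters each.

Fill (0+0,0+0) = (0,0)
Fill (0+0,0+1) = (0,1)
Fill (0+1,0+0) = (1,0)
Fill (0+1,0+1) = (1,1)

Answer: ##....
##....
....##
#..#.#
#....#
....#.
......
.#..##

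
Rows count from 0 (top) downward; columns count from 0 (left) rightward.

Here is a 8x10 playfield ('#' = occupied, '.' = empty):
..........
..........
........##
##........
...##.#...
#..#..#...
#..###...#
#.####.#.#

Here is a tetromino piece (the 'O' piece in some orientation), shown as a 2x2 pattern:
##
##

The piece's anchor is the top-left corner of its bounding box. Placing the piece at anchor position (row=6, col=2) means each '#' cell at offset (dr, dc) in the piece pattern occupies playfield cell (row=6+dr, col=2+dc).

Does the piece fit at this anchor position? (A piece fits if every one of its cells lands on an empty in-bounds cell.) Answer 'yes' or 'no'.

Answer: no

Derivation:
Check each piece cell at anchor (6, 2):
  offset (0,0) -> (6,2): empty -> OK
  offset (0,1) -> (6,3): occupied ('#') -> FAIL
  offset (1,0) -> (7,2): occupied ('#') -> FAIL
  offset (1,1) -> (7,3): occupied ('#') -> FAIL
All cells valid: no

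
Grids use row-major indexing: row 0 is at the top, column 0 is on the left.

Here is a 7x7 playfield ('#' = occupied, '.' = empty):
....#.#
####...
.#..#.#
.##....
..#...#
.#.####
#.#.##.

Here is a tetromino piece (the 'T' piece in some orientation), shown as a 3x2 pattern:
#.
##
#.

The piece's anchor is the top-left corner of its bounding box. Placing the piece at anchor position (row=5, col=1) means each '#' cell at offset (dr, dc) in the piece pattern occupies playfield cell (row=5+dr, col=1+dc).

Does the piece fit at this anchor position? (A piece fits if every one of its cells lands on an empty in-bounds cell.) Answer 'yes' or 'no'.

Answer: no

Derivation:
Check each piece cell at anchor (5, 1):
  offset (0,0) -> (5,1): occupied ('#') -> FAIL
  offset (1,0) -> (6,1): empty -> OK
  offset (1,1) -> (6,2): occupied ('#') -> FAIL
  offset (2,0) -> (7,1): out of bounds -> FAIL
All cells valid: no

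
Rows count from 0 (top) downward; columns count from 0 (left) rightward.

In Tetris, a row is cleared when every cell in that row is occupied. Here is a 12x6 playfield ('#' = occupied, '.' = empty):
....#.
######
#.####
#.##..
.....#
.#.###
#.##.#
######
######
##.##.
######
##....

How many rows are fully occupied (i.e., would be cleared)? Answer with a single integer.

Check each row:
  row 0: 5 empty cells -> not full
  row 1: 0 empty cells -> FULL (clear)
  row 2: 1 empty cell -> not full
  row 3: 3 empty cells -> not full
  row 4: 5 empty cells -> not full
  row 5: 2 empty cells -> not full
  row 6: 2 empty cells -> not full
  row 7: 0 empty cells -> FULL (clear)
  row 8: 0 empty cells -> FULL (clear)
  row 9: 2 empty cells -> not full
  row 10: 0 empty cells -> FULL (clear)
  row 11: 4 empty cells -> not full
Total rows cleared: 4

Answer: 4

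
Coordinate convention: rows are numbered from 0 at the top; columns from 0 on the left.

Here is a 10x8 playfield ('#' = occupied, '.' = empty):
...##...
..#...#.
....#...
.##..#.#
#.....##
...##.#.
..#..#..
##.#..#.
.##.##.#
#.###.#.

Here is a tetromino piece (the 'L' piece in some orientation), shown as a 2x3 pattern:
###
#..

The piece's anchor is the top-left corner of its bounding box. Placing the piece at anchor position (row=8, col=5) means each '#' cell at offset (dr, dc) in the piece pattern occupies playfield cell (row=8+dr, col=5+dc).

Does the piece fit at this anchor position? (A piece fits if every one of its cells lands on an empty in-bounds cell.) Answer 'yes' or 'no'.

Check each piece cell at anchor (8, 5):
  offset (0,0) -> (8,5): occupied ('#') -> FAIL
  offset (0,1) -> (8,6): empty -> OK
  offset (0,2) -> (8,7): occupied ('#') -> FAIL
  offset (1,0) -> (9,5): empty -> OK
All cells valid: no

Answer: no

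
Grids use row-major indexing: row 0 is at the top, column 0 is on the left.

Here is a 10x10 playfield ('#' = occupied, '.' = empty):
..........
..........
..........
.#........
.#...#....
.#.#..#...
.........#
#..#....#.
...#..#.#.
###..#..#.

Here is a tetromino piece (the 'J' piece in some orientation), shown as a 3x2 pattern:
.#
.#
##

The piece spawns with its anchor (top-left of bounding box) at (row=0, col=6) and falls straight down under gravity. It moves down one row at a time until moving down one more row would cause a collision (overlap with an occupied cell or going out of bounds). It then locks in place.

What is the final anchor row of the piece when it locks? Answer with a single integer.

Answer: 2

Derivation:
Spawn at (row=0, col=6). Try each row:
  row 0: fits
  row 1: fits
  row 2: fits
  row 3: blocked -> lock at row 2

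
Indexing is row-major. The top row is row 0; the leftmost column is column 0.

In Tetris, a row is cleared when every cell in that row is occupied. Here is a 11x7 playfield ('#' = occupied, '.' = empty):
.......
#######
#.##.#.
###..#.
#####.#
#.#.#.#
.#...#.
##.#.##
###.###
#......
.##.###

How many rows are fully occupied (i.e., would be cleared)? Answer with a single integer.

Check each row:
  row 0: 7 empty cells -> not full
  row 1: 0 empty cells -> FULL (clear)
  row 2: 3 empty cells -> not full
  row 3: 3 empty cells -> not full
  row 4: 1 empty cell -> not full
  row 5: 3 empty cells -> not full
  row 6: 5 empty cells -> not full
  row 7: 2 empty cells -> not full
  row 8: 1 empty cell -> not full
  row 9: 6 empty cells -> not full
  row 10: 2 empty cells -> not full
Total rows cleared: 1

Answer: 1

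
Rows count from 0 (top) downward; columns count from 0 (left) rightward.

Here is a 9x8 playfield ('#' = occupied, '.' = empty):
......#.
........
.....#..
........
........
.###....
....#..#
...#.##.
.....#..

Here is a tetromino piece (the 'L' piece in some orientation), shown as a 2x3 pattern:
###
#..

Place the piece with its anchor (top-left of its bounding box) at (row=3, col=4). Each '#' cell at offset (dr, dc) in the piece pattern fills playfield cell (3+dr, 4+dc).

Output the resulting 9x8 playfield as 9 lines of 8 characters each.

Answer: ......#.
........
.....#..
....###.
....#...
.###....
....#..#
...#.##.
.....#..

Derivation:
Fill (3+0,4+0) = (3,4)
Fill (3+0,4+1) = (3,5)
Fill (3+0,4+2) = (3,6)
Fill (3+1,4+0) = (4,4)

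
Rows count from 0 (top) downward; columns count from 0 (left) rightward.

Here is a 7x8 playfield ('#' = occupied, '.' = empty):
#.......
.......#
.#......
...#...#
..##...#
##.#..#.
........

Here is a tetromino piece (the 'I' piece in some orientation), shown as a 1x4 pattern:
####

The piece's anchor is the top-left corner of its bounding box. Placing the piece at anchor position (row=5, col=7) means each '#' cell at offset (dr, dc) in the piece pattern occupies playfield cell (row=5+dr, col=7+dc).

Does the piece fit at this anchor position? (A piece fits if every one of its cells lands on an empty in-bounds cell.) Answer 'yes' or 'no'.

Check each piece cell at anchor (5, 7):
  offset (0,0) -> (5,7): empty -> OK
  offset (0,1) -> (5,8): out of bounds -> FAIL
  offset (0,2) -> (5,9): out of bounds -> FAIL
  offset (0,3) -> (5,10): out of bounds -> FAIL
All cells valid: no

Answer: no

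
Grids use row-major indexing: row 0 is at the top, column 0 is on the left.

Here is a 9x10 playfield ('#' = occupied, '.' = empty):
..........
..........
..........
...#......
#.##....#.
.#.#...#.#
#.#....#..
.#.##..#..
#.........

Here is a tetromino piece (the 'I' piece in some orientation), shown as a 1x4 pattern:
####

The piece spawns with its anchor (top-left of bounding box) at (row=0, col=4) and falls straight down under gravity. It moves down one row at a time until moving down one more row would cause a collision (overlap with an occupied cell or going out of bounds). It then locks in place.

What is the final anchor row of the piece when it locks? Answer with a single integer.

Answer: 4

Derivation:
Spawn at (row=0, col=4). Try each row:
  row 0: fits
  row 1: fits
  row 2: fits
  row 3: fits
  row 4: fits
  row 5: blocked -> lock at row 4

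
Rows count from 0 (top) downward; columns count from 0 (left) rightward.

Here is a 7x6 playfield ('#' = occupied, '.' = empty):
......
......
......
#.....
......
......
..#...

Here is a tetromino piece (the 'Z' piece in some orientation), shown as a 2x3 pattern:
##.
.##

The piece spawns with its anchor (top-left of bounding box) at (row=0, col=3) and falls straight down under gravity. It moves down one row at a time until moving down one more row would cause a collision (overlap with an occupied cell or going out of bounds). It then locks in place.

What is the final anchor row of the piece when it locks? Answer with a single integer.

Answer: 5

Derivation:
Spawn at (row=0, col=3). Try each row:
  row 0: fits
  row 1: fits
  row 2: fits
  row 3: fits
  row 4: fits
  row 5: fits
  row 6: blocked -> lock at row 5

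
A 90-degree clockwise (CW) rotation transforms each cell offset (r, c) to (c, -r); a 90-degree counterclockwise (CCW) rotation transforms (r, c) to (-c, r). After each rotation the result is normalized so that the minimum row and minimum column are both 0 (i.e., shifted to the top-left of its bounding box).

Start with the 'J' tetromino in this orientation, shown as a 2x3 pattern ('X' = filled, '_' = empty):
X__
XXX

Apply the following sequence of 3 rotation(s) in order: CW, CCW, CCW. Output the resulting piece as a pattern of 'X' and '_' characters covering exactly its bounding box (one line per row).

Start:
X__
XXX
After rotation 1 (CW):
XX
X_
X_
After rotation 2 (CCW):
X__
XXX
After rotation 3 (CCW):
_X
_X
XX

Answer: _X
_X
XX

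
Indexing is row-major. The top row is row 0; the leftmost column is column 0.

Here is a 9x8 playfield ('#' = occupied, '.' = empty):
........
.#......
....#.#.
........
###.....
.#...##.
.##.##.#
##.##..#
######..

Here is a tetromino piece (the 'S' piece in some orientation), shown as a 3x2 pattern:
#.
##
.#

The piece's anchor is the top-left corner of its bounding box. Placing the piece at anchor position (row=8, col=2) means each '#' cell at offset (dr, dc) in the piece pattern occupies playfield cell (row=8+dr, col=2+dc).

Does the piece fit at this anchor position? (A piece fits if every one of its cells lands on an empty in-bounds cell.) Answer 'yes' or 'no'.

Check each piece cell at anchor (8, 2):
  offset (0,0) -> (8,2): occupied ('#') -> FAIL
  offset (1,0) -> (9,2): out of bounds -> FAIL
  offset (1,1) -> (9,3): out of bounds -> FAIL
  offset (2,1) -> (10,3): out of bounds -> FAIL
All cells valid: no

Answer: no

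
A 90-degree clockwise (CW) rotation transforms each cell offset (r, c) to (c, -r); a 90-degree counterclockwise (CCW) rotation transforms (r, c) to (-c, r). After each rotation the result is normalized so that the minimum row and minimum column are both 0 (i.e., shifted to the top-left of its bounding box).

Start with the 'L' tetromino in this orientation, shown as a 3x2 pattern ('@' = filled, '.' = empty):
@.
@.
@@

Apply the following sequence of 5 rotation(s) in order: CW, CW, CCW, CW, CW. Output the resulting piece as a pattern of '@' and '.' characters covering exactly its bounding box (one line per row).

Start:
@.
@.
@@
After rotation 1 (CW):
@@@
@..
After rotation 2 (CW):
@@
.@
.@
After rotation 3 (CCW):
@@@
@..
After rotation 4 (CW):
@@
.@
.@
After rotation 5 (CW):
..@
@@@

Answer: ..@
@@@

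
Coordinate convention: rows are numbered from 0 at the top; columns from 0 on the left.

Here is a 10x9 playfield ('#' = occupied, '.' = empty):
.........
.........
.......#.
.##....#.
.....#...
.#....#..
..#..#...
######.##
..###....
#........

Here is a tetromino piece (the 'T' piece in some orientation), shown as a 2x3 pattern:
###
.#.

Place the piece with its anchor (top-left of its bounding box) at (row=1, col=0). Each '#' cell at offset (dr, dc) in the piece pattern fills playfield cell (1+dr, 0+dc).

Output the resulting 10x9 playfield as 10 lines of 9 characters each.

Answer: .........
###......
.#.....#.
.##....#.
.....#...
.#....#..
..#..#...
######.##
..###....
#........

Derivation:
Fill (1+0,0+0) = (1,0)
Fill (1+0,0+1) = (1,1)
Fill (1+0,0+2) = (1,2)
Fill (1+1,0+1) = (2,1)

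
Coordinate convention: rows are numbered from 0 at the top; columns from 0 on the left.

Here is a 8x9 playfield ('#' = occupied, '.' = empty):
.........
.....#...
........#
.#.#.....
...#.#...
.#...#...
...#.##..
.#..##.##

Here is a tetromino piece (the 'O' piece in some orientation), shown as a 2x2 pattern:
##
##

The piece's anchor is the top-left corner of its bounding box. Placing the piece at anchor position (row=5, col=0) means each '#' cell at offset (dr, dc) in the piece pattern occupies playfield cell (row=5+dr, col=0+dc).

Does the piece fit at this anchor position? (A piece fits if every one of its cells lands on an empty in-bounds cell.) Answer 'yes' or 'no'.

Answer: no

Derivation:
Check each piece cell at anchor (5, 0):
  offset (0,0) -> (5,0): empty -> OK
  offset (0,1) -> (5,1): occupied ('#') -> FAIL
  offset (1,0) -> (6,0): empty -> OK
  offset (1,1) -> (6,1): empty -> OK
All cells valid: no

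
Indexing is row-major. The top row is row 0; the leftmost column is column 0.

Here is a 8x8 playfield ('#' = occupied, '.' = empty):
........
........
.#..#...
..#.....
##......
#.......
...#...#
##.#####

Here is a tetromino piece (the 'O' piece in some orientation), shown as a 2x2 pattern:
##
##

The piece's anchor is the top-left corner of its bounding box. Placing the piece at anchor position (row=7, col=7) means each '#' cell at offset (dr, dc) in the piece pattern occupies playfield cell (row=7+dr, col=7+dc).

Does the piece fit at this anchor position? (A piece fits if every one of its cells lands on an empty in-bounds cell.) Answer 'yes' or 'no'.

Answer: no

Derivation:
Check each piece cell at anchor (7, 7):
  offset (0,0) -> (7,7): occupied ('#') -> FAIL
  offset (0,1) -> (7,8): out of bounds -> FAIL
  offset (1,0) -> (8,7): out of bounds -> FAIL
  offset (1,1) -> (8,8): out of bounds -> FAIL
All cells valid: no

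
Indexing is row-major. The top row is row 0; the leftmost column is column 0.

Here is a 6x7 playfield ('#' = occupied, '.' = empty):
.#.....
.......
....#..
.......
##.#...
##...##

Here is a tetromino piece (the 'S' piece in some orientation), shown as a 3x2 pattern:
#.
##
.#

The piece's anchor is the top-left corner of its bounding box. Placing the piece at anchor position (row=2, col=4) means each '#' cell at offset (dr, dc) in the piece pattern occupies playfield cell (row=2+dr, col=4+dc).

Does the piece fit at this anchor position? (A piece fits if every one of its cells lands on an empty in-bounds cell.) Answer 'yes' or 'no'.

Check each piece cell at anchor (2, 4):
  offset (0,0) -> (2,4): occupied ('#') -> FAIL
  offset (1,0) -> (3,4): empty -> OK
  offset (1,1) -> (3,5): empty -> OK
  offset (2,1) -> (4,5): empty -> OK
All cells valid: no

Answer: no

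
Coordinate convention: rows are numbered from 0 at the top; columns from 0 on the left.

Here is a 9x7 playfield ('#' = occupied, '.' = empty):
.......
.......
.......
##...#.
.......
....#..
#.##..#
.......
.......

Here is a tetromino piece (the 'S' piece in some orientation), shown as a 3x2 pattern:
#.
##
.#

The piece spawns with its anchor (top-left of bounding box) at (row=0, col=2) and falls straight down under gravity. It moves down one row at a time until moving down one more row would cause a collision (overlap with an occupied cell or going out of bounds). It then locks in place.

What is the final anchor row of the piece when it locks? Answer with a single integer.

Spawn at (row=0, col=2). Try each row:
  row 0: fits
  row 1: fits
  row 2: fits
  row 3: fits
  row 4: blocked -> lock at row 3

Answer: 3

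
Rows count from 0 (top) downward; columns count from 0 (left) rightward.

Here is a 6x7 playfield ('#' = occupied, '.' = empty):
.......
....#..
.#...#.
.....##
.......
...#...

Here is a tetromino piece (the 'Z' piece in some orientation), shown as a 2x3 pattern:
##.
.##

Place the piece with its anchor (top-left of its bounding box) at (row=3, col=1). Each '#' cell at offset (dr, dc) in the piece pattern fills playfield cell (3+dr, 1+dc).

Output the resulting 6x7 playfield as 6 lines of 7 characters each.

Fill (3+0,1+0) = (3,1)
Fill (3+0,1+1) = (3,2)
Fill (3+1,1+1) = (4,2)
Fill (3+1,1+2) = (4,3)

Answer: .......
....#..
.#...#.
.##..##
..##...
...#...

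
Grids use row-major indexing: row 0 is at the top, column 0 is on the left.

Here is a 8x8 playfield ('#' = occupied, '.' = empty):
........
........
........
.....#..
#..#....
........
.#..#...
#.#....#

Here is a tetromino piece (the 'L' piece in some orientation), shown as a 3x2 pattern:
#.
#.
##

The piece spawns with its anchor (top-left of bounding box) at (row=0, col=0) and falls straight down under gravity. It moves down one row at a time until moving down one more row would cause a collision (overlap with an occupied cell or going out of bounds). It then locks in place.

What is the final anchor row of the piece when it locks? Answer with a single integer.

Spawn at (row=0, col=0). Try each row:
  row 0: fits
  row 1: fits
  row 2: blocked -> lock at row 1

Answer: 1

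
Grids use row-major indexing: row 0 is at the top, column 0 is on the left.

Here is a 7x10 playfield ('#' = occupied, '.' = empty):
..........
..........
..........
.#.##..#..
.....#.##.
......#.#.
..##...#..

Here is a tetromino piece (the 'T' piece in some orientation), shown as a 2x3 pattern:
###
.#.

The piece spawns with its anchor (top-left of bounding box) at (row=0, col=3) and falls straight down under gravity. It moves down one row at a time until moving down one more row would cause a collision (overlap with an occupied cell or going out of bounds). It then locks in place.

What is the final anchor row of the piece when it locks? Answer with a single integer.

Answer: 1

Derivation:
Spawn at (row=0, col=3). Try each row:
  row 0: fits
  row 1: fits
  row 2: blocked -> lock at row 1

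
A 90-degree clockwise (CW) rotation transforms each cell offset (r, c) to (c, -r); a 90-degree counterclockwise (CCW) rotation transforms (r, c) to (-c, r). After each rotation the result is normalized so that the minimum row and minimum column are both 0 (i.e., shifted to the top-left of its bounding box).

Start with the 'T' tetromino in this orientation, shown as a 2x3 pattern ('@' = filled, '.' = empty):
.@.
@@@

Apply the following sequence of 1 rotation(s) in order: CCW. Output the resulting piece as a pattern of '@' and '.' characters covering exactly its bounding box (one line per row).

Answer: .@
@@
.@

Derivation:
Start:
.@.
@@@
After rotation 1 (CCW):
.@
@@
.@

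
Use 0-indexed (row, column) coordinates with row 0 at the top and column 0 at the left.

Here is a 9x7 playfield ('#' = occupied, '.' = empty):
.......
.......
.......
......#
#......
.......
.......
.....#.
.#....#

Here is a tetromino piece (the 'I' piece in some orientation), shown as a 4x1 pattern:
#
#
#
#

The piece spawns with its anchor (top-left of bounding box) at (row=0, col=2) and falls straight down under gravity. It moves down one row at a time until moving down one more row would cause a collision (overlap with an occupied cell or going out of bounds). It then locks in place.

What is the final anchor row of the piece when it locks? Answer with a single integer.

Spawn at (row=0, col=2). Try each row:
  row 0: fits
  row 1: fits
  row 2: fits
  row 3: fits
  row 4: fits
  row 5: fits
  row 6: blocked -> lock at row 5

Answer: 5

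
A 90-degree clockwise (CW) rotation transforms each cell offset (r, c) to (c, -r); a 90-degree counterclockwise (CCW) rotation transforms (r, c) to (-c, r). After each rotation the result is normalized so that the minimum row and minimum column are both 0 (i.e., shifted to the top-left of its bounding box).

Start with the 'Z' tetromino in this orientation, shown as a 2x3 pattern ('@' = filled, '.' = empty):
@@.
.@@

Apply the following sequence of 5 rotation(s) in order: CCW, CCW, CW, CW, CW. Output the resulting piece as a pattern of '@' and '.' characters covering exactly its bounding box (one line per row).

Answer: .@
@@
@.

Derivation:
Start:
@@.
.@@
After rotation 1 (CCW):
.@
@@
@.
After rotation 2 (CCW):
@@.
.@@
After rotation 3 (CW):
.@
@@
@.
After rotation 4 (CW):
@@.
.@@
After rotation 5 (CW):
.@
@@
@.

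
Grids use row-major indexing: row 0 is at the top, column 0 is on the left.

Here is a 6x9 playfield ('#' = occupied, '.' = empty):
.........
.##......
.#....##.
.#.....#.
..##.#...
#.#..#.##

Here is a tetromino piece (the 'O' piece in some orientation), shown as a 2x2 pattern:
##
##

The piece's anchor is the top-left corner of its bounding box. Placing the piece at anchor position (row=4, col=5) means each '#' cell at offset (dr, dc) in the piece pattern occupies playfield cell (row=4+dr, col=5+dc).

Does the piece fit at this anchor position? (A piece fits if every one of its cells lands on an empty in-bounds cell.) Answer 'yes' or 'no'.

Answer: no

Derivation:
Check each piece cell at anchor (4, 5):
  offset (0,0) -> (4,5): occupied ('#') -> FAIL
  offset (0,1) -> (4,6): empty -> OK
  offset (1,0) -> (5,5): occupied ('#') -> FAIL
  offset (1,1) -> (5,6): empty -> OK
All cells valid: no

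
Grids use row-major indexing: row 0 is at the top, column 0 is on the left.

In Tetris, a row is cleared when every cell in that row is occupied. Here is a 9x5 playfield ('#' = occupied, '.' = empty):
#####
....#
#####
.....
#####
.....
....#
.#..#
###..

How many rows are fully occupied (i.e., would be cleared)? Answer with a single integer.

Check each row:
  row 0: 0 empty cells -> FULL (clear)
  row 1: 4 empty cells -> not full
  row 2: 0 empty cells -> FULL (clear)
  row 3: 5 empty cells -> not full
  row 4: 0 empty cells -> FULL (clear)
  row 5: 5 empty cells -> not full
  row 6: 4 empty cells -> not full
  row 7: 3 empty cells -> not full
  row 8: 2 empty cells -> not full
Total rows cleared: 3

Answer: 3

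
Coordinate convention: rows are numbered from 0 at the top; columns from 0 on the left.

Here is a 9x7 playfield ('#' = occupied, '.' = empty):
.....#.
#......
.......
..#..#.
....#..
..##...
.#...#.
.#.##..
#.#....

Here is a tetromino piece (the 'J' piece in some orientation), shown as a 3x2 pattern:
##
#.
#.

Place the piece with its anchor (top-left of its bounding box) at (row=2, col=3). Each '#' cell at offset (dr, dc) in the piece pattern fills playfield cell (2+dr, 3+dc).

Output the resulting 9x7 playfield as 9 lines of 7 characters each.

Answer: .....#.
#......
...##..
..##.#.
...##..
..##...
.#...#.
.#.##..
#.#....

Derivation:
Fill (2+0,3+0) = (2,3)
Fill (2+0,3+1) = (2,4)
Fill (2+1,3+0) = (3,3)
Fill (2+2,3+0) = (4,3)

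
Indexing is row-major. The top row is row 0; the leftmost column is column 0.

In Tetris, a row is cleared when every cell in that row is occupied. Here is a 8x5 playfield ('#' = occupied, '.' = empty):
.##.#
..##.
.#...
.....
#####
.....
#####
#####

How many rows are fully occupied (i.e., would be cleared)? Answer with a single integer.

Answer: 3

Derivation:
Check each row:
  row 0: 2 empty cells -> not full
  row 1: 3 empty cells -> not full
  row 2: 4 empty cells -> not full
  row 3: 5 empty cells -> not full
  row 4: 0 empty cells -> FULL (clear)
  row 5: 5 empty cells -> not full
  row 6: 0 empty cells -> FULL (clear)
  row 7: 0 empty cells -> FULL (clear)
Total rows cleared: 3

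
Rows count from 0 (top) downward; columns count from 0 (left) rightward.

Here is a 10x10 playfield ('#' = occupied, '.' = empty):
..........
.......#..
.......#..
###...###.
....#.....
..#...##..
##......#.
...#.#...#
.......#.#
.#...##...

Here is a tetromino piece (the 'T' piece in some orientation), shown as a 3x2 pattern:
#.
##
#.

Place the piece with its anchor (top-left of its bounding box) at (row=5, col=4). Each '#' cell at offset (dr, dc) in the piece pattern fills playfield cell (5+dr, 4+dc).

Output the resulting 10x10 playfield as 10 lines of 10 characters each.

Fill (5+0,4+0) = (5,4)
Fill (5+1,4+0) = (6,4)
Fill (5+1,4+1) = (6,5)
Fill (5+2,4+0) = (7,4)

Answer: ..........
.......#..
.......#..
###...###.
....#.....
..#.#.##..
##..##..#.
...###...#
.......#.#
.#...##...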